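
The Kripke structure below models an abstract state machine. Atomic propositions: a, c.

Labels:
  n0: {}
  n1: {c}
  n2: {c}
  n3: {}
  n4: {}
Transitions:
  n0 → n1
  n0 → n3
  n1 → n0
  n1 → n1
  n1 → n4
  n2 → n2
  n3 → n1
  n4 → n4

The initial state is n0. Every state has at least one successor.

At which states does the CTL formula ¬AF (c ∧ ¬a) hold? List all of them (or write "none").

{n4}

States satisfying c ∧ ¬a: {n1, n2}.
States satisfying AF (c ∧ ¬a): {n0, n1, n2, n3}.
States satisfying ¬AF (c ∧ ¬a): {n4}.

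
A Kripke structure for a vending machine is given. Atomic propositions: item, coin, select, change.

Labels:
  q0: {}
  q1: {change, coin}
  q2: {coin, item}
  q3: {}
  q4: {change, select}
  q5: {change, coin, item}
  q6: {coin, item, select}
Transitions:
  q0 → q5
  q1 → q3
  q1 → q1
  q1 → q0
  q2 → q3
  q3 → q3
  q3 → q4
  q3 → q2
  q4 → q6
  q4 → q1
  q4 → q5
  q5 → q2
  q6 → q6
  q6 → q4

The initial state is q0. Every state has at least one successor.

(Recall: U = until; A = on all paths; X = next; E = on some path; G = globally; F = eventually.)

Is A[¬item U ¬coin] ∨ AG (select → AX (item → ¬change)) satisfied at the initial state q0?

Satisfied

States satisfying ¬item: {q0, q1, q3, q4}.
States satisfying ¬coin: {q0, q3, q4}.
States satisfying A[¬item U ¬coin]: {q0, q3, q4}.
States satisfying select → AX (item → ¬change): {q0, q1, q2, q3, q5, q6}.
States satisfying AG (select → AX (item → ¬change)): ∅.
States satisfying A[¬item U ¬coin] ∨ AG (select → AX (item → ¬change)): {q0, q3, q4}.
q0 ∈ Sat(A[¬item U ¬coin] ∨ AG (select → AX (item → ¬change))).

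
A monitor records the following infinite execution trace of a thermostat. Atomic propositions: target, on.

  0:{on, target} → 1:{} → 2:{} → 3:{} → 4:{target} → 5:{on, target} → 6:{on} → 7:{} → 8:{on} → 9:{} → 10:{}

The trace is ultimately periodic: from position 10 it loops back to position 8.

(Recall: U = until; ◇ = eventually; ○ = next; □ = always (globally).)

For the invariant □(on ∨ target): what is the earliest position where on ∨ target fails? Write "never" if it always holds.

Check on ∨ target at each position in order: 0 ✓.
At position 1 the labels are {}, so on ∨ target is false there. This is the first violation.

1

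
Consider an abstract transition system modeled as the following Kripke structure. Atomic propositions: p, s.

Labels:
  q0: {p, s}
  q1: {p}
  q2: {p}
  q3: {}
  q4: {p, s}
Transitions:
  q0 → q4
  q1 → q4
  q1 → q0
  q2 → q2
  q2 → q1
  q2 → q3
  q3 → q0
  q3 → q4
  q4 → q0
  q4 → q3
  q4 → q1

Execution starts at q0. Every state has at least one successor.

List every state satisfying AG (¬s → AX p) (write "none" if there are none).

States satisfying ¬s → AX p: {q0, q1, q3, q4}.
States satisfying AG (¬s → AX p): {q0, q1, q3, q4}.

{q0, q1, q3, q4}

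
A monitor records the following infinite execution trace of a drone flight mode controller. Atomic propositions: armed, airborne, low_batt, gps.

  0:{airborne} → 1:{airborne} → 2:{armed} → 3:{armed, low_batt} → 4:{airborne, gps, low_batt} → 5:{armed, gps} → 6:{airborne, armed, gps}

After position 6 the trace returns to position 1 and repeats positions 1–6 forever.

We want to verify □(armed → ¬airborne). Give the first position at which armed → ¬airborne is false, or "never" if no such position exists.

6

Check armed → ¬airborne at each position in order: 0 ✓, 1 ✓, 2 ✓, 3 ✓, 4 ✓, 5 ✓.
At position 6 the labels are {airborne, armed, gps}, so armed → ¬airborne is false there. This is the first violation.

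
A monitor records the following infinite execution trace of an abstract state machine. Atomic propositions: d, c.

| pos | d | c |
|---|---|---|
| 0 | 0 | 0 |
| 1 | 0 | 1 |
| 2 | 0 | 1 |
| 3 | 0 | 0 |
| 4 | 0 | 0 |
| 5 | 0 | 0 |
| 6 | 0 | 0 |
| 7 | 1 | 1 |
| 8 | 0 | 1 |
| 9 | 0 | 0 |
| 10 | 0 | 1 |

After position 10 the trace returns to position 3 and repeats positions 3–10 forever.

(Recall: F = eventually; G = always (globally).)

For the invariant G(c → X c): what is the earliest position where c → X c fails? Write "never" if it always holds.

2

Check c → X c at each position in order: 0 ✓, 1 ✓.
At position 2 the labels are {c} and the next position 3 has {}, so c → X c is false there. This is the first violation.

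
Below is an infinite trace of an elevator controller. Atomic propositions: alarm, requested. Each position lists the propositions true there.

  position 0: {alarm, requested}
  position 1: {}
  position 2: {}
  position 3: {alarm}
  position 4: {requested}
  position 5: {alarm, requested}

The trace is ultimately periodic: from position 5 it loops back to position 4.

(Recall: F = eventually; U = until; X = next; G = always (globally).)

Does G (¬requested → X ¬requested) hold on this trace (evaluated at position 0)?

Does not hold

¬requested → X ¬requested must hold at every position from 0 onward. It fails at position 3, so G (¬requested → X ¬requested) is false.
Positions where ¬requested holds: 1, 2, 3.
Check X ¬requested at each: 1→ok, 2→ok, 3→fails.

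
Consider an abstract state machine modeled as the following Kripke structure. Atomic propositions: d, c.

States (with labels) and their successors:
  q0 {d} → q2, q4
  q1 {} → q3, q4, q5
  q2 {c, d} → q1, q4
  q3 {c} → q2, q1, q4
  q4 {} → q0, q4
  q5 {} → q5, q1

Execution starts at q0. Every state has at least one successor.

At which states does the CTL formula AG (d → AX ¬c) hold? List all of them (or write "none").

States satisfying d → AX ¬c: {q1, q2, q3, q4, q5}.
States satisfying AG (d → AX ¬c): ∅.

none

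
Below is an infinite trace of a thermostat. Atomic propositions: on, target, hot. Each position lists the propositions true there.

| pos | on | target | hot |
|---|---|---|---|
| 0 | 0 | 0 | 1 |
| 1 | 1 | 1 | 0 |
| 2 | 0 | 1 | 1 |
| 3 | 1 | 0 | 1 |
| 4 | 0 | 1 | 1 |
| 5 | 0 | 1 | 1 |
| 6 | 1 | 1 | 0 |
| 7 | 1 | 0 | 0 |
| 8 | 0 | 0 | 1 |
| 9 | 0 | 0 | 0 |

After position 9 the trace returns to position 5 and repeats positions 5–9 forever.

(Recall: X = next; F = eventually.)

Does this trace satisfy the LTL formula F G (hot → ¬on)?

G (hot → ¬on) holds at position 4, which is reachable from 0, so F G (hot → ¬on) holds.

Satisfied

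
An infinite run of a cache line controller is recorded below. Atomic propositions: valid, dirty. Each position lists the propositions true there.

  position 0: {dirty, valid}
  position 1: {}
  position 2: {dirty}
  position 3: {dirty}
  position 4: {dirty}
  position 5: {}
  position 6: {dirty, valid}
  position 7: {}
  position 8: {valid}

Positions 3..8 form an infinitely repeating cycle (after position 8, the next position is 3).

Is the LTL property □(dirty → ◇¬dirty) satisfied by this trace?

dirty → ◇¬dirty holds at every position 0..8, and those are all positions ever visited, so □(dirty → ◇¬dirty) holds.
Positions where dirty holds: 0, 2, 3, 4, 6.
Check ◇¬dirty at each: 0→ok, 2→ok, 3→ok, 4→ok, 6→ok.

Satisfied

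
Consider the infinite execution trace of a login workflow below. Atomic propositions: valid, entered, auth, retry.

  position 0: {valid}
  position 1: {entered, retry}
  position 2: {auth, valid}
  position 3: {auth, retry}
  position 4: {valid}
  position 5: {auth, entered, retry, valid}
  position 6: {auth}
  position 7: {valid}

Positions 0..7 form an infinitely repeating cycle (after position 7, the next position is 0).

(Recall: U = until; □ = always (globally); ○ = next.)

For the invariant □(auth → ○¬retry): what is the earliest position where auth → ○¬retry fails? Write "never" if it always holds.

Check auth → ○¬retry at each position in order: 0 ✓, 1 ✓.
At position 2 the labels are {auth, valid} and the next position 3 has {auth, retry}, so auth → ○¬retry is false there. This is the first violation.

2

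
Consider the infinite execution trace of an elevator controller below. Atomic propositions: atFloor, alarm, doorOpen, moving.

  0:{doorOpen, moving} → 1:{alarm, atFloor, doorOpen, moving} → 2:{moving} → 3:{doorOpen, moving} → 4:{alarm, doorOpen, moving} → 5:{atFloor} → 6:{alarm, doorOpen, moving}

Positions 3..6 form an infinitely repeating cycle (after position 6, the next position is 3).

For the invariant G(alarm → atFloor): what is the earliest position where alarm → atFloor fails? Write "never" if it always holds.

4

Check alarm → atFloor at each position in order: 0 ✓, 1 ✓, 2 ✓, 3 ✓.
At position 4 the labels are {alarm, doorOpen, moving}, so alarm → atFloor is false there. This is the first violation.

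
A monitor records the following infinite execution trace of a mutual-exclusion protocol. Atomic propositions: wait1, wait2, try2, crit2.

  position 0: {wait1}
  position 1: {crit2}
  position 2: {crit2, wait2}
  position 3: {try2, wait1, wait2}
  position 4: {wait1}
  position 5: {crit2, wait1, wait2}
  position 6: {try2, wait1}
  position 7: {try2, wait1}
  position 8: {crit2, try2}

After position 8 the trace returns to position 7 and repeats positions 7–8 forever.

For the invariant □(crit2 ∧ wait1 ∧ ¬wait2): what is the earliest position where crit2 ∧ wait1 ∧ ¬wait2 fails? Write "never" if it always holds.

0

At position 0 the labels are {wait1}, so crit2 ∧ wait1 ∧ ¬wait2 is false there. This is the first violation.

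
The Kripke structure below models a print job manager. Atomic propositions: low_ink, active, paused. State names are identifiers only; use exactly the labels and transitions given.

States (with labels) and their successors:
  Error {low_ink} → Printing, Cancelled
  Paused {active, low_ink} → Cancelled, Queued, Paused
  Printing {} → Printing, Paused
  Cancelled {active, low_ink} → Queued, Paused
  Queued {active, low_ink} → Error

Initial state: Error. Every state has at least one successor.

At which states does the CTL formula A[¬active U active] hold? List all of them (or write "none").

{Paused, Cancelled, Queued}

States satisfying ¬active: {Error, Printing}.
States satisfying active: {Paused, Cancelled, Queued}.
States satisfying A[¬active U active]: {Paused, Cancelled, Queued}.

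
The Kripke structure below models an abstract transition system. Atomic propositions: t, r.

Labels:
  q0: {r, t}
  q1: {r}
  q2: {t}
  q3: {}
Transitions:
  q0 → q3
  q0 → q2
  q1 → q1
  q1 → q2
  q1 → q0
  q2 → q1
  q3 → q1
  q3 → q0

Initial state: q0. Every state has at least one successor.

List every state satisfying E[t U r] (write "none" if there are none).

States satisfying t: {q0, q2}.
States satisfying r: {q0, q1}.
States satisfying E[t U r]: {q0, q1, q2}.

{q0, q1, q2}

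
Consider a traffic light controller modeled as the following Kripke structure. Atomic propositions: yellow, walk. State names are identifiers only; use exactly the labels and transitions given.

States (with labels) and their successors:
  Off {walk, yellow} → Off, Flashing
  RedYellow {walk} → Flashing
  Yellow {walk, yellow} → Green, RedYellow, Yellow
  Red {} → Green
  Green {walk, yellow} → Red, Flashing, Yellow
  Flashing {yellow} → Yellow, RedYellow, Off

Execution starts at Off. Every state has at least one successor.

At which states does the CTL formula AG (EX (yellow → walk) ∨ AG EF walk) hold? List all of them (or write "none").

States satisfying EX (yellow → walk) ∨ AG EF walk: {Off, RedYellow, Yellow, Red, Green, Flashing}.
States satisfying AG (EX (yellow → walk) ∨ AG EF walk): {Off, RedYellow, Yellow, Red, Green, Flashing}.

{Off, RedYellow, Yellow, Red, Green, Flashing}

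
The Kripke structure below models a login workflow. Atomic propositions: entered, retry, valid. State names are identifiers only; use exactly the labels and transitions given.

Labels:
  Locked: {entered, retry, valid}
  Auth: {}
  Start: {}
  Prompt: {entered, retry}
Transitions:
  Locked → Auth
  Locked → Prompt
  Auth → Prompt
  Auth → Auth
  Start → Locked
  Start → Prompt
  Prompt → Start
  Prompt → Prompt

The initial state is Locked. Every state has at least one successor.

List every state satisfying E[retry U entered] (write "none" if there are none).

{Locked, Prompt}

States satisfying retry: {Locked, Prompt}.
States satisfying entered: {Locked, Prompt}.
States satisfying E[retry U entered]: {Locked, Prompt}.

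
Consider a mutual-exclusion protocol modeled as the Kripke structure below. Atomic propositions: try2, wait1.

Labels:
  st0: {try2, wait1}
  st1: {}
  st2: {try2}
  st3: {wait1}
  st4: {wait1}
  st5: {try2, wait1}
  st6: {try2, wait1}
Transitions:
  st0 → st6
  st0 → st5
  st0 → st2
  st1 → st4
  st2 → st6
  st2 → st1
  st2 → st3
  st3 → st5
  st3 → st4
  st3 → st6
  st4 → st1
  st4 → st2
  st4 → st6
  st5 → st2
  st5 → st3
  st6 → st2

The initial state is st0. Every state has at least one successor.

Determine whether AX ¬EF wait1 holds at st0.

Does not hold

States satisfying ¬EF wait1: ∅.
States satisfying AX ¬EF wait1: ∅.
st0 ∉ Sat(AX ¬EF wait1).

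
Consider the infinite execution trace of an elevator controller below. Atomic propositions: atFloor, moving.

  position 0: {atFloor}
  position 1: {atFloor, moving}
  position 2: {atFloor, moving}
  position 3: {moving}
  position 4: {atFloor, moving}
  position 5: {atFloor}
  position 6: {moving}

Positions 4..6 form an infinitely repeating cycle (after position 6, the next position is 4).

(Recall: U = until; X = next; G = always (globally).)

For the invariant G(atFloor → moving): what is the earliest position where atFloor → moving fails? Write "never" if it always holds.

0

At position 0 the labels are {atFloor}, so atFloor → moving is false there. This is the first violation.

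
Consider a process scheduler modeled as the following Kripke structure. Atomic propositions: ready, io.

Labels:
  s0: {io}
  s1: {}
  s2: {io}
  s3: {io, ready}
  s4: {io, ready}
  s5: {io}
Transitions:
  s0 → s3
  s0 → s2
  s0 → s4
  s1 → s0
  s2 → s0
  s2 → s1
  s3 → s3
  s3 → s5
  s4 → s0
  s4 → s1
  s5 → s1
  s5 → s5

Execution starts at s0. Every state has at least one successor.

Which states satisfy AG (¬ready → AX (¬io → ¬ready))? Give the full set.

States satisfying ¬ready → AX (¬io → ¬ready): {s0, s1, s2, s3, s4, s5}.
States satisfying AG (¬ready → AX (¬io → ¬ready)): {s0, s1, s2, s3, s4, s5}.

{s0, s1, s2, s3, s4, s5}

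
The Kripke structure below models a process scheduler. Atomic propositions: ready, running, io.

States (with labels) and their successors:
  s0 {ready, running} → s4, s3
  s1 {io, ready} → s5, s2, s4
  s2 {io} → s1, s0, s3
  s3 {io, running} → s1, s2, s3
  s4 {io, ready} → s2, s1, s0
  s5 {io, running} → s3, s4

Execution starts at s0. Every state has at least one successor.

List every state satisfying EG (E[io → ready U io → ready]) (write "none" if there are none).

{s0, s1, s4}

States satisfying E[io → ready U io → ready]: {s0, s1, s4}.
States satisfying EG (E[io → ready U io → ready]): {s0, s1, s4}.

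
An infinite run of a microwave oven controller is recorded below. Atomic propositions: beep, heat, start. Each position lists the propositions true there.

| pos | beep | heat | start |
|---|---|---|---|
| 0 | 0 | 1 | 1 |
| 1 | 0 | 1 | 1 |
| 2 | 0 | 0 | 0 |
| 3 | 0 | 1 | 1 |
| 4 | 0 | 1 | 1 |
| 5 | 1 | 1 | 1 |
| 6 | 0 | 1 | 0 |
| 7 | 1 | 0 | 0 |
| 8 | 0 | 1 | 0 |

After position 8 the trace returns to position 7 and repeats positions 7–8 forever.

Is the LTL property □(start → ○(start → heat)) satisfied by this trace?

Satisfied

start → ○(start → heat) holds at every position 0..8, and those are all positions ever visited, so □(start → ○(start → heat)) holds.
Positions where start holds: 0, 1, 3, 4, 5.
Check ○(start → heat) at each: 0→ok, 1→ok, 3→ok, 4→ok, 5→ok.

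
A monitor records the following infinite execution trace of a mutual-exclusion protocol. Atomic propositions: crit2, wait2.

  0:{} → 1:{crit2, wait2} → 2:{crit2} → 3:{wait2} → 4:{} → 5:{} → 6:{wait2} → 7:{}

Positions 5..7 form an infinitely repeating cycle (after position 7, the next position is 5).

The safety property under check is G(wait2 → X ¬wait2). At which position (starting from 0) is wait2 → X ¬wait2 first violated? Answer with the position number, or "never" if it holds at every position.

never

wait2 → X ¬wait2 holds at every position 0..7, and those are all the positions the trace ever visits, so the invariant G(wait2 → X ¬wait2) is never violated.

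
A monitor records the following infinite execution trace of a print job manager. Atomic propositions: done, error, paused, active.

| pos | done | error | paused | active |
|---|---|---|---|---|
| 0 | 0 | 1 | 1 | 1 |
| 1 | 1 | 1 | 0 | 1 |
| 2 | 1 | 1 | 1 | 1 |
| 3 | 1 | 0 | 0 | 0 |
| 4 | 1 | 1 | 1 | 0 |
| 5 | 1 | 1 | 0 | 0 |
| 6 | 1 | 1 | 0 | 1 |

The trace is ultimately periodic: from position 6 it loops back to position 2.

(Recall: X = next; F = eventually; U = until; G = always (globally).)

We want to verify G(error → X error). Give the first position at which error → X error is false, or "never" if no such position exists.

2

Check error → X error at each position in order: 0 ✓, 1 ✓.
At position 2 the labels are {active, done, error, paused} and the next position 3 has {done}, so error → X error is false there. This is the first violation.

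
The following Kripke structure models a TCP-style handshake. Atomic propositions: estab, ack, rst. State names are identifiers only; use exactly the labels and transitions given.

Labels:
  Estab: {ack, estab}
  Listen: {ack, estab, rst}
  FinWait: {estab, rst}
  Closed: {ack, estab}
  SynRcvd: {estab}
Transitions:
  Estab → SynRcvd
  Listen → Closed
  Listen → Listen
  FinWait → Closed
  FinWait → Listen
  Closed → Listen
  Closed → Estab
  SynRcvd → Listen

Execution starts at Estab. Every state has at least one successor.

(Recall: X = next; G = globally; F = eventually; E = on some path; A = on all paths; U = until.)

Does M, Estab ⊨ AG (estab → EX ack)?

Violated

States satisfying estab → EX ack: {Listen, FinWait, Closed, SynRcvd}.
States satisfying AG (estab → EX ack): ∅.
Estab is reachable from Estab and violates estab → EX ack, so AG fails at Estab.
Estab ∉ Sat(AG (estab → EX ack)).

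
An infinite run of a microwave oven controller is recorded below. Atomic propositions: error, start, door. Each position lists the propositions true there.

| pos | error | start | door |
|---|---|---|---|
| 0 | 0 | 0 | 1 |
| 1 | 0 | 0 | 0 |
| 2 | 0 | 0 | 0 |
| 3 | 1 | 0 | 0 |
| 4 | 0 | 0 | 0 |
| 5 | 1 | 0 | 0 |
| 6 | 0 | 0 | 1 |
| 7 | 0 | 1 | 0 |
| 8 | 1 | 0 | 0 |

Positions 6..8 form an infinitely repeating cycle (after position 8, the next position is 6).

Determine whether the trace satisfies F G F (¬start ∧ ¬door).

Yes

G F (¬start ∧ ¬door) holds at position 0, which is reachable from 0, so F G F (¬start ∧ ¬door) holds.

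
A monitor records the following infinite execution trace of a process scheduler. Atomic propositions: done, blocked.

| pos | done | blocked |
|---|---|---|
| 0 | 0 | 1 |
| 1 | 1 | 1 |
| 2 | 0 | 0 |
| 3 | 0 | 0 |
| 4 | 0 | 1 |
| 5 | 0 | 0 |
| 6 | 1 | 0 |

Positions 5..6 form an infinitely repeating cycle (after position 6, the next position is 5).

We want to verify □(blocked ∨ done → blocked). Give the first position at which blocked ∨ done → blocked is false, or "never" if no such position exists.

6

Check blocked ∨ done → blocked at each position in order: 0 ✓, 1 ✓, 2 ✓, 3 ✓, 4 ✓, 5 ✓.
At position 6 the labels are {done}, so blocked ∨ done → blocked is false there. This is the first violation.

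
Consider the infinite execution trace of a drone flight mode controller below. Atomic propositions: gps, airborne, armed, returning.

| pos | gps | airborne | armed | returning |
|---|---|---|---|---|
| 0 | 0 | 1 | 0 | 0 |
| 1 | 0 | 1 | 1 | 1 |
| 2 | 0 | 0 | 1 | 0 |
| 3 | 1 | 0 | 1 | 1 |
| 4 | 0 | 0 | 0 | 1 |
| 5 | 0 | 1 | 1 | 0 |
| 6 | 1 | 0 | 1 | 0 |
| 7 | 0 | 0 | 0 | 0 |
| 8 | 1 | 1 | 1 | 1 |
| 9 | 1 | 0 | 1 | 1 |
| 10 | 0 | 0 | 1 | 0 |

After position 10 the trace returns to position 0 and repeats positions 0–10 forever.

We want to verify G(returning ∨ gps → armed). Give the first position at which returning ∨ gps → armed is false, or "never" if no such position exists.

Check returning ∨ gps → armed at each position in order: 0 ✓, 1 ✓, 2 ✓, 3 ✓.
At position 4 the labels are {returning}, so returning ∨ gps → armed is false there. This is the first violation.

4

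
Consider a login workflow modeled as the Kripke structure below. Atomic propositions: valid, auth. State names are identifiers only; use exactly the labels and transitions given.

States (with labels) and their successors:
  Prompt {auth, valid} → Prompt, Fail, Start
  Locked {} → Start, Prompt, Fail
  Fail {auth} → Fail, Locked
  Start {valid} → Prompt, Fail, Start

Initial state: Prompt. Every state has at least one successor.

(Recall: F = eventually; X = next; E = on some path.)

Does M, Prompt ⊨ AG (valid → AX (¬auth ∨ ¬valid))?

No

States satisfying valid → AX (¬auth ∨ ¬valid): {Locked, Fail}.
States satisfying AG (valid → AX (¬auth ∨ ¬valid)): ∅.
Prompt is reachable from Prompt and violates valid → AX (¬auth ∨ ¬valid), so AG fails at Prompt.
Prompt ∉ Sat(AG (valid → AX (¬auth ∨ ¬valid))).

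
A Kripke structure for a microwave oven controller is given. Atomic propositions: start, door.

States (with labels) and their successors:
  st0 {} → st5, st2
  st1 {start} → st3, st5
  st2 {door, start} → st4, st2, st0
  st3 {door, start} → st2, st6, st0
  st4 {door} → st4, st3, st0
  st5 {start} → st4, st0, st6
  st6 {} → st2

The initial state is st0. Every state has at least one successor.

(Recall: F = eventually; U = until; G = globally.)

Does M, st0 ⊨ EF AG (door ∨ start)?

States satisfying AG (door ∨ start): ∅.
States satisfying EF AG (door ∨ start): ∅.
No suitable path/successor from st0 witnesses the formula.
st0 ∉ Sat(EF AG (door ∨ start)).

No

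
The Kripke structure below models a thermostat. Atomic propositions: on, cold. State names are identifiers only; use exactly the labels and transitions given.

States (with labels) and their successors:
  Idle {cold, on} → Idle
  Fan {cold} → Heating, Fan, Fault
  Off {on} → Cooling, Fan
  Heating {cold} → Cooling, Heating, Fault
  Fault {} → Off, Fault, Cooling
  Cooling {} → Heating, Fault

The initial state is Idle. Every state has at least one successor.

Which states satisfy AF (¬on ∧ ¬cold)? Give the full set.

{Fault, Cooling}

States satisfying ¬on ∧ ¬cold: {Fault, Cooling}.
States satisfying AF (¬on ∧ ¬cold): {Fault, Cooling}.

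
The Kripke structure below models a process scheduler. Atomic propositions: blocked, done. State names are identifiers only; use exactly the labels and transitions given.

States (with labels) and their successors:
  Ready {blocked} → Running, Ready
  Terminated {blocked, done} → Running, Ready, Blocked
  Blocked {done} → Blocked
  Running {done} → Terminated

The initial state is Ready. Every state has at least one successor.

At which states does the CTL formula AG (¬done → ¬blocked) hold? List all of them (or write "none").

{Blocked}

States satisfying ¬done → ¬blocked: {Terminated, Blocked, Running}.
States satisfying AG (¬done → ¬blocked): {Blocked}.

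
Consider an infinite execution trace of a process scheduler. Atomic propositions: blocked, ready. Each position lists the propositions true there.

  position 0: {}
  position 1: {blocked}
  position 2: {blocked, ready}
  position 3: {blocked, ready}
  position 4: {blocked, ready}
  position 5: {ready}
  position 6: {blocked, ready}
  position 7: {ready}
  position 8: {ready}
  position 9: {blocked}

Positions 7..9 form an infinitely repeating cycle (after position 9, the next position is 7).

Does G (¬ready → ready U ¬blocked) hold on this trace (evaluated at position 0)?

¬ready → ready U ¬blocked must hold at every position from 0 onward. It fails at position 1, so G (¬ready → ready U ¬blocked) is false.
Positions where ¬ready holds: 0, 1, 9.
Check ready U ¬blocked at each: 0→ok, 1→fails, 9→fails.

Violated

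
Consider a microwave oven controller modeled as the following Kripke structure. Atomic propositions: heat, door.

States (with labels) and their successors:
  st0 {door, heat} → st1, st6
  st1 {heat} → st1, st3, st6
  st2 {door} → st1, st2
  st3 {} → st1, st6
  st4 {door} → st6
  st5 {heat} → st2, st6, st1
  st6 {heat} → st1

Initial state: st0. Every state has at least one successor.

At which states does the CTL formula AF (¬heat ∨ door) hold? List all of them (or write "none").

{st0, st2, st3, st4}

States satisfying ¬heat ∨ door: {st0, st2, st3, st4}.
States satisfying AF (¬heat ∨ door): {st0, st2, st3, st4}.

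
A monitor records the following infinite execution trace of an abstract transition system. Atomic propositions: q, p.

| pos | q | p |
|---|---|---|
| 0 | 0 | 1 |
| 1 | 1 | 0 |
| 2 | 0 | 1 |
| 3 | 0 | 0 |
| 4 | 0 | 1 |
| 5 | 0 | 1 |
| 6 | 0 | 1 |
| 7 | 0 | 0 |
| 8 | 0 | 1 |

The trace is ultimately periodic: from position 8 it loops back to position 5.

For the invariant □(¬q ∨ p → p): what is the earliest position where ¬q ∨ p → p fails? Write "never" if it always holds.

Check ¬q ∨ p → p at each position in order: 0 ✓, 1 ✓, 2 ✓.
At position 3 the labels are {}, so ¬q ∨ p → p is false there. This is the first violation.

3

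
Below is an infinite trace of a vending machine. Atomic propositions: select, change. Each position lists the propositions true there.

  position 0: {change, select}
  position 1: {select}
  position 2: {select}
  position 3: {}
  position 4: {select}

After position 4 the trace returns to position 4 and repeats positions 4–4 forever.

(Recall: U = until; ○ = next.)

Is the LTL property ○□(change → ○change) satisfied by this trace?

The position after 0 is 1; □(change → ○change) is true there.

Holds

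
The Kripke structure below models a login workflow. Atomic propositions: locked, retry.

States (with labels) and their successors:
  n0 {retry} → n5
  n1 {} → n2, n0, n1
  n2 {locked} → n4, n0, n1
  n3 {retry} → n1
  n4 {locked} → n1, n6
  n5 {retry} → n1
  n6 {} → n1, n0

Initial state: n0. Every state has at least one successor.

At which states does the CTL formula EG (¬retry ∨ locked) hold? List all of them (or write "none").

States satisfying ¬retry ∨ locked: {n1, n2, n4, n6}.
States satisfying EG (¬retry ∨ locked): {n1, n2, n4, n6}.

{n1, n2, n4, n6}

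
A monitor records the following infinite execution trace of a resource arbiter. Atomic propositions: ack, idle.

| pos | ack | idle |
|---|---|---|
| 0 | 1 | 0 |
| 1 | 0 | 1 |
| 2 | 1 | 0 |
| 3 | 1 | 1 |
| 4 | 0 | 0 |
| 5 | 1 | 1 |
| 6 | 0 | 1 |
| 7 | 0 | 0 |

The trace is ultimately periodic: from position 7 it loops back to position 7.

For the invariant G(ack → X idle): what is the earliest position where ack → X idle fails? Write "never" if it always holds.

3

Check ack → X idle at each position in order: 0 ✓, 1 ✓, 2 ✓.
At position 3 the labels are {ack, idle} and the next position 4 has {}, so ack → X idle is false there. This is the first violation.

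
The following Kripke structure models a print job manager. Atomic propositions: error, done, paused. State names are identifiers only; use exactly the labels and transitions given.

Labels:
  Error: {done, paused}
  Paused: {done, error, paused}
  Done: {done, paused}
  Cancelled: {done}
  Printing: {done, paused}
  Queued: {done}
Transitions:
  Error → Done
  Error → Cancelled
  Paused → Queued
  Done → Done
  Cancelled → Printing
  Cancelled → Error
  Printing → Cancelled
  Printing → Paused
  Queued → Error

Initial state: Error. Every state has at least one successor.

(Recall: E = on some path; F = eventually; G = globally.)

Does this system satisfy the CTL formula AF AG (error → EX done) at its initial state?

Holds

States satisfying AG (error → EX done): {Error, Paused, Done, Cancelled, Printing, Queued}.
States satisfying AF AG (error → EX done): {Error, Paused, Done, Cancelled, Printing, Queued}.
Error ∈ Sat(AF AG (error → EX done)).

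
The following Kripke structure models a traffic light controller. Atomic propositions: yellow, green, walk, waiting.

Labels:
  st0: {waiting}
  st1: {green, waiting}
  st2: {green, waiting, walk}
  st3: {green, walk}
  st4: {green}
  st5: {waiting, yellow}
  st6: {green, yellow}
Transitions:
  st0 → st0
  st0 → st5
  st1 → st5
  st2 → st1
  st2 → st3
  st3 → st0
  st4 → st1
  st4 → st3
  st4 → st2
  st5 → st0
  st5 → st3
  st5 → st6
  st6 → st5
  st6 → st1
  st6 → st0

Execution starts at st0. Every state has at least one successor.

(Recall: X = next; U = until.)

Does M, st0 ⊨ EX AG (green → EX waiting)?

States satisfying AG (green → EX waiting): {st0, st1, st2, st3, st4, st5, st6}.
States satisfying EX AG (green → EX waiting): {st0, st1, st2, st3, st4, st5, st6}.
st0 ∈ Sat(EX AG (green → EX waiting)).

Satisfied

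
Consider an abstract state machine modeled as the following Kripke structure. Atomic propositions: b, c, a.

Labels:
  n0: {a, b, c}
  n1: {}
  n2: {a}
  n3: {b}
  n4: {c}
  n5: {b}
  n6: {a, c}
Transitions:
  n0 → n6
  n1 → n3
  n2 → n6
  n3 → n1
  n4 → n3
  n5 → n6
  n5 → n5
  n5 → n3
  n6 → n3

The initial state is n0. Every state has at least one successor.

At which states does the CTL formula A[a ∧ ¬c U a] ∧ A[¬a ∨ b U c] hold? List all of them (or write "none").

States satisfying a ∧ ¬c: {n2}.
States satisfying a: {n0, n2, n6}.
States satisfying A[a ∧ ¬c U a]: {n0, n2, n6}.
States satisfying ¬a ∨ b: {n0, n1, n3, n4, n5}.
States satisfying c: {n0, n4, n6}.
States satisfying A[¬a ∨ b U c]: {n0, n4, n6}.
States satisfying A[a ∧ ¬c U a] ∧ A[¬a ∨ b U c]: {n0, n6}.

{n0, n6}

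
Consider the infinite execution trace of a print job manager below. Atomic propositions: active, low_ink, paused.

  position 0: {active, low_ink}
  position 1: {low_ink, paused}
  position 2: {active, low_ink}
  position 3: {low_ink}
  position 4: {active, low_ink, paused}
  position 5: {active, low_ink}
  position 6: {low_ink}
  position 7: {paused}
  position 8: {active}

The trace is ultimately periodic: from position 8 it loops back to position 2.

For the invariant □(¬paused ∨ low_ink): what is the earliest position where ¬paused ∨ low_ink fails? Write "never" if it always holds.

Check ¬paused ∨ low_ink at each position in order: 0 ✓, 1 ✓, 2 ✓, 3 ✓, 4 ✓, 5 ✓, 6 ✓.
At position 7 the labels are {paused}, so ¬paused ∨ low_ink is false there. This is the first violation.

7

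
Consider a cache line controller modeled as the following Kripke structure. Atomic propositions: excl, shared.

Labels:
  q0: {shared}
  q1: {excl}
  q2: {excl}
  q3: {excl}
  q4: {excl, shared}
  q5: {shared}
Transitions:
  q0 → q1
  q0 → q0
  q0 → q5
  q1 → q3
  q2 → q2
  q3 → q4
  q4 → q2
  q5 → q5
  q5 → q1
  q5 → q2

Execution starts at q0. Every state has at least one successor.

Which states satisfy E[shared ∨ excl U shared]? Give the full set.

States satisfying shared ∨ excl: {q0, q1, q2, q3, q4, q5}.
States satisfying shared: {q0, q4, q5}.
States satisfying E[shared ∨ excl U shared]: {q0, q1, q3, q4, q5}.

{q0, q1, q3, q4, q5}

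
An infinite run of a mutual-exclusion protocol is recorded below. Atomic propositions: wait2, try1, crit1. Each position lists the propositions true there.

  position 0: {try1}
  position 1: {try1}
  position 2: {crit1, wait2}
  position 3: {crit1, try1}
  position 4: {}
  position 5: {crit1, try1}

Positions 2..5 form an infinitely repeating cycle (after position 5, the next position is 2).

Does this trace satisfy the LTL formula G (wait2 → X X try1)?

wait2 → X X try1 must hold at every position from 0 onward. It fails at position 2, so G (wait2 → X X try1) is false.
Positions where wait2 holds: 2.
Check X X try1 at each: 2→fails.

No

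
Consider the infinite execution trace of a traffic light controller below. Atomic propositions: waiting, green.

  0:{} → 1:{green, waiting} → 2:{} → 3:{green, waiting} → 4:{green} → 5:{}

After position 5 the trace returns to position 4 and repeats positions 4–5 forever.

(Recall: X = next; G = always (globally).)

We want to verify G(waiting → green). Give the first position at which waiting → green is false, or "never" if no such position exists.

never

waiting → green holds at every position 0..5, and those are all the positions the trace ever visits, so the invariant G(waiting → green) is never violated.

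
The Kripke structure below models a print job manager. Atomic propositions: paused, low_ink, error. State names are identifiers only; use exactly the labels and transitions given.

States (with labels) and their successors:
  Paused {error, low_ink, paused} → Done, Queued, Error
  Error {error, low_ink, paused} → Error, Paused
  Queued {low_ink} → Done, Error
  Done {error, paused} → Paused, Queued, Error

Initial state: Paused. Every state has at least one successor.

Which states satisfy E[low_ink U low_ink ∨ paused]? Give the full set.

States satisfying low_ink: {Paused, Error, Queued}.
States satisfying low_ink ∨ paused: {Paused, Error, Queued, Done}.
States satisfying E[low_ink U low_ink ∨ paused]: {Paused, Error, Queued, Done}.

{Paused, Error, Queued, Done}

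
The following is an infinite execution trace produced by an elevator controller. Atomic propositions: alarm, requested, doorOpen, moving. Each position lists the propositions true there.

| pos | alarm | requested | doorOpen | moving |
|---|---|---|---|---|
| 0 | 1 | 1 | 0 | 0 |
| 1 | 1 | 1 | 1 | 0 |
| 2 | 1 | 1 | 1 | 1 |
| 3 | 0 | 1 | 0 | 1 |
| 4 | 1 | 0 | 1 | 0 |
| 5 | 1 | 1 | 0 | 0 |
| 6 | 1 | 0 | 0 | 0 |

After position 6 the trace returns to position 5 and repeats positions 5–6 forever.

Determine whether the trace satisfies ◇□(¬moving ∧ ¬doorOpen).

Satisfied

□(¬moving ∧ ¬doorOpen) holds at position 5, which is reachable from 0, so ◇□(¬moving ∧ ¬doorOpen) holds.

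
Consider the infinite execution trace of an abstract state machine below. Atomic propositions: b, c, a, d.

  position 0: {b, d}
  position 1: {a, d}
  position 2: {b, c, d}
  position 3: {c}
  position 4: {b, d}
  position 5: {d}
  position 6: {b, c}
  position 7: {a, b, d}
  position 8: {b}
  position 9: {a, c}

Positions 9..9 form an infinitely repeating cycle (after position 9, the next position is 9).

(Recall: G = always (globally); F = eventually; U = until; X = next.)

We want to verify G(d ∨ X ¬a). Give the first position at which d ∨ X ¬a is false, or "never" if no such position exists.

Check d ∨ X ¬a at each position in order: 0 ✓, 1 ✓, 2 ✓, 3 ✓, 4 ✓, 5 ✓.
At position 6 the labels are {b, c} and the next position 7 has {a, b, d}, so d ∨ X ¬a is false there. This is the first violation.

6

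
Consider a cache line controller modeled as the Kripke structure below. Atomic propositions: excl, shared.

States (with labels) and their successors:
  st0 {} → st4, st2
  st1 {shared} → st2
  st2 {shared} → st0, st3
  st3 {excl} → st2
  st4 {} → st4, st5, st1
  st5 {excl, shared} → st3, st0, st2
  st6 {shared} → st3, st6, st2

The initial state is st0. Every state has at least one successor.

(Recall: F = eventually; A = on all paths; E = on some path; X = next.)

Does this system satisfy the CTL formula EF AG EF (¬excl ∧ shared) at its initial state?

States satisfying AG EF (¬excl ∧ shared): {st0, st1, st2, st3, st4, st5, st6}.
States satisfying EF AG EF (¬excl ∧ shared): {st0, st1, st2, st3, st4, st5, st6}.
Some path from st0 reaches a state where AG EF (¬excl ∧ shared) holds.
st0 ∈ Sat(EF AG EF (¬excl ∧ shared)).

Holds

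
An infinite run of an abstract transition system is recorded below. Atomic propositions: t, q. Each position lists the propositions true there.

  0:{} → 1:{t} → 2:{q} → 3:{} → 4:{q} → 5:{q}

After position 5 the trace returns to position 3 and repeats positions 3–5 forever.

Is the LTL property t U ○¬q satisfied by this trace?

Walking from position 0: ○¬q first holds at position 0, and t holds at every earlier position along the way, so t U ○¬q holds.

Holds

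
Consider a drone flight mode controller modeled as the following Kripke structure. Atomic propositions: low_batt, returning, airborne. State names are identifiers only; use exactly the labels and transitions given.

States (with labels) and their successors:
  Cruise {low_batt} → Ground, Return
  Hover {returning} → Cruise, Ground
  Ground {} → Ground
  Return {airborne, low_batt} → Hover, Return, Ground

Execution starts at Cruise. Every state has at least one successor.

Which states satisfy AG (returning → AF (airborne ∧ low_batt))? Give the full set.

{Ground}

States satisfying returning → AF (airborne ∧ low_batt): {Cruise, Ground, Return}.
States satisfying AG (returning → AF (airborne ∧ low_batt)): {Ground}.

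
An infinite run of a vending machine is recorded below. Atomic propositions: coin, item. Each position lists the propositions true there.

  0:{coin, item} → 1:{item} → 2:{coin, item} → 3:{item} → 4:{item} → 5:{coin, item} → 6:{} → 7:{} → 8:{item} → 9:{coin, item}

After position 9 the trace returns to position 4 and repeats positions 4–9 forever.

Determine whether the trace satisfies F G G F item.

G G F item holds at position 0, which is reachable from 0, so F G G F item holds.

Yes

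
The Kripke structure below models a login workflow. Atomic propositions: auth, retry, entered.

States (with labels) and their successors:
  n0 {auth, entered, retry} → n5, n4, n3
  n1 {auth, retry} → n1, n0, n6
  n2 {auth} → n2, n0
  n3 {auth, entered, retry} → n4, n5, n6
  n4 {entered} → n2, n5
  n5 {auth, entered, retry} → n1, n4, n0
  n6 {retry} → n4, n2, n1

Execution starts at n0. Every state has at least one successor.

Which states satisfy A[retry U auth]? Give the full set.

States satisfying retry: {n0, n1, n3, n5, n6}.
States satisfying auth: {n0, n1, n2, n3, n5}.
States satisfying A[retry U auth]: {n0, n1, n2, n3, n5}.

{n0, n1, n2, n3, n5}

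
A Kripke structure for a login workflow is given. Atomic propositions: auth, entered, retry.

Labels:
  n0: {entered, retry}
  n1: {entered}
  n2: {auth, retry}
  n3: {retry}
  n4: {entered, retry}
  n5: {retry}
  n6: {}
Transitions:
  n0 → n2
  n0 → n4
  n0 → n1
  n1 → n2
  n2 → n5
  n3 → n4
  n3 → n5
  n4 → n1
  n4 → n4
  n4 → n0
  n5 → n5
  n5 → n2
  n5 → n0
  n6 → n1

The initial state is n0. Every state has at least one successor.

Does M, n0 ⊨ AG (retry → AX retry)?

Violated

States satisfying retry → AX retry: {n1, n2, n3, n5, n6}.
States satisfying AG (retry → AX retry): ∅.
n0 is reachable from n0 and violates retry → AX retry, so AG fails at n0.
n0 ∉ Sat(AG (retry → AX retry)).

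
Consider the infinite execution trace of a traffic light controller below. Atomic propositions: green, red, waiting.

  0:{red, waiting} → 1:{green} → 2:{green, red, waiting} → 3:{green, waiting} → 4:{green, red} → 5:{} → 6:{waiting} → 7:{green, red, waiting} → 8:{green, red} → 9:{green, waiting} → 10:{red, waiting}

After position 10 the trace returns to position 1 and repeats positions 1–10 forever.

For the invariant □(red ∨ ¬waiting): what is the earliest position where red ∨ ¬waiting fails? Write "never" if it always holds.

3

Check red ∨ ¬waiting at each position in order: 0 ✓, 1 ✓, 2 ✓.
At position 3 the labels are {green, waiting}, so red ∨ ¬waiting is false there. This is the first violation.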